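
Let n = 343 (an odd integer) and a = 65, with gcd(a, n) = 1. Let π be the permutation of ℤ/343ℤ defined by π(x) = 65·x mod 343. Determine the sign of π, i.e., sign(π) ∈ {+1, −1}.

+1

Trace 88: π^k(88) = [88, 232, 331, 249, 64, 44, 116] for k=0..6.
Cycle type of π: 147×2 + 21×2 + 3×2 + 1; total 7 cycles.
Σ(ℓ_i−1) = 343−7 = 336; sign = (−1)^336 = +1.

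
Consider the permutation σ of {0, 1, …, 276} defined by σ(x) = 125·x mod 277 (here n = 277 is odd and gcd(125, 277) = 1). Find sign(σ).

Start at x=21: 21 → 132 → 157 → 235 → 13 → 240 → 84 → … (one orbit).
Cycle lengths of π_125 on ℤ/277ℤ: [92, 92, 92, 1]; 4 cycles in total.
4 cycles on 277: each ℓ→(−1)^(ℓ−1), product (−1)^273 = -1.

-1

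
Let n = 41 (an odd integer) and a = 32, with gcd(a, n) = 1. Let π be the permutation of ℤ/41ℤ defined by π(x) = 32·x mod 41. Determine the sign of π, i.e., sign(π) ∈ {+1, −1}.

+1

Start at x=1: 1 → 32 → 40 → 9 → 1 (one orbit).
π_32 has 11 disjoint cycles with lengths [4, 4, 4, 4, 4, 4, 4, 4, 4, 4, 1] on {0,…,40}.
With 11 cycles on 41 points, sign = (−1)^{41−11} = +1.
Via Zolotarev, sign(π_{32}) = (32|41) = +1.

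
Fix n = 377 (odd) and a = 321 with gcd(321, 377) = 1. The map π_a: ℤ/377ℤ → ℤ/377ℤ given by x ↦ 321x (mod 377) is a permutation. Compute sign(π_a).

Start at x=269: 269 → 16 → 235 → 35 → 302 → 53 → 48 → … (one orbit).
Cycle lengths of π_321 on ℤ/377ℤ: [84, 84, 84, 84, 28, 3, 3, 3, 3, 1]; 10 cycles in total.
n − c = 377 − 10 = 367; sign = (−1)^367 = -1.

-1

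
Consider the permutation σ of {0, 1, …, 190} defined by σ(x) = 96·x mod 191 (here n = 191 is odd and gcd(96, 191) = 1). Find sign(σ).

Orbit of 162 under x↦96x: [162, 81, 136, 68, 34, 17, 104]… (length divides ord_191(96)).
Decompose π into cycles: lengths [95, 95, 1] (3 cycles, including the fixed point 0).
With 3 cycles on 191 points, sign = (−1)^{191−3} = +1.

+1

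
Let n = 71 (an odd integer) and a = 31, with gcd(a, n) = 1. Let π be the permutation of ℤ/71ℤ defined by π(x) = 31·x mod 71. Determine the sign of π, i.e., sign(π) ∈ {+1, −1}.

-1

Trace 43: π^k(43) = [43, 55, 1, 31, 38, 42, 24] for k=0..6.
π_31 has 2 disjoint cycles with lengths [70, 1] on {0,…,70}.
71 − 2 = 69 transpositions; sign(π) = (−1)^69 = -1.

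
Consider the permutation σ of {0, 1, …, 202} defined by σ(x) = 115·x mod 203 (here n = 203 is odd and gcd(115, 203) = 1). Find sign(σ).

-1

Start at x=202: 202 → 88 → 173 → 1 → 115 → 30 → 202 (one orbit).
Decompose π into cycles: lengths [6, 6, 6, 6, 6, 6, 6, 6, 6, 6, 6, 6, 6, 6, 6, 6, 6, 6, 6, 6, 6, 6, 6, 6, 6, 6, 6, 6, 6, 2, 2, 2, 2, 2, 2, 2, 2, 2, 2, 2, 2, 2, 2, 1] (44 cycles, including the fixed point 0).
n − c = 203 − 44 = 159; sign = (−1)^159 = -1.
The Jacobi symbol (115|203) = -1 (Zolotarev) agrees.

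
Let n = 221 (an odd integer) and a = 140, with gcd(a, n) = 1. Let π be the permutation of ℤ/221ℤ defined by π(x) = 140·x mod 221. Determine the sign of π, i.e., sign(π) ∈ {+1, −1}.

Start at x=140: 140 → 152 → 64 → 120 → 4 → 118 → 166 → … (one orbit).
Cycle lengths of π_140 on ℤ/221ℤ: [12, 12, 12, 12, 12, 12, 12, 12, 12, 12, 12, 12, 12, 12, 12, 12, 6, 6, 4, 4, 4, 4, 1]; 23 cycles in total.
221 − 23 = 198 transpositions; sign(π) = (−1)^198 = +1.
Check: (140/221) = +1 by Zolotarev.

+1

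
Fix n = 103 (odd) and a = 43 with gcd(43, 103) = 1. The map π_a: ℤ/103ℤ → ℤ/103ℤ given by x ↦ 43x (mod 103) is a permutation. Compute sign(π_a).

Orbit of 22 under x↦43x: [22, 19, 96, 8, 35, 63, 31]… (length divides ord_103(43)).
The orbit structure of x ↦ 43x mod 103: 2 orbits of sizes [102, 1].
sign(π) = (−1)^{n − #cycles} = (−1)^{103−2} = (−1)^101 = -1.
Via Zolotarev, sign(π_{43}) = (43|103) = -1.

-1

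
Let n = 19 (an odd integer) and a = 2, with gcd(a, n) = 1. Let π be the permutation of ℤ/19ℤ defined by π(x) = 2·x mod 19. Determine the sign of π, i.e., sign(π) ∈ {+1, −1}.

-1

Trace 6: π^k(6) = [6, 12, 5, 10, 1, 2, 4] for k=0..6.
Cycle lengths of π_2 on ℤ/19ℤ: [18, 1]; 2 cycles in total.
19 − 2 = 17 transpositions; sign(π) = (−1)^17 = -1.
Check: (2/19) = -1 by Zolotarev.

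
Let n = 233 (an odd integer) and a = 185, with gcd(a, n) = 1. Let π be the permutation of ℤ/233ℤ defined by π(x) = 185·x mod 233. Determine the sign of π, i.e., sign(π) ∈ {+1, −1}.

-1

Trace 108: π^k(108) = [108, 175, 221, 110, 79, 169, 43] for k=0..6.
The orbit structure of x ↦ 185x mod 233: 2 orbits of sizes [232, 1].
n − c = 233 − 2 = 231; sign = (−1)^231 = -1.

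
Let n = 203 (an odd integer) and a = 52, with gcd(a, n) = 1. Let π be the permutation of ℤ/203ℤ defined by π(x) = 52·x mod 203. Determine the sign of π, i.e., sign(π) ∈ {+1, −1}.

Start at x=111: 111 → 88 → 110 → 36 → 45 → 107 → 83 → … (one orbit).
Decompose π into cycles: lengths [42, 42, 42, 42, 7, 7, 7, 7, 6, 1] (10 cycles, including the fixed point 0).
With 10 cycles on 203 points, sign = (−1)^{203−10} = -1.
(52|203)_J = -1 (Zolotarev's lemma cross-check).

-1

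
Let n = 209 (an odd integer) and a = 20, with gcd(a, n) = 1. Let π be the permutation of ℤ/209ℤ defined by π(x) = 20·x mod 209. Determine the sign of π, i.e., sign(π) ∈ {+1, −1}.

+1

Trace 115: π^k(115) = [115, 1, 20, 191, 58] for k=0..4.
The orbit structure of x ↦ 20x mod 209: 57 orbits of sizes [5, 5, 5, 5, 5, 5, 5, 5, 5, 5, 5, 5, 5, 5, 5, 5, 5, 5, 5, 5, 5, 5, 5, 5, 5, 5, 5, 5, 5, 5, 5, 5, 5, 5, 5, 5, 5, 5, 1, 1, 1, 1, 1, 1, 1, 1, 1, 1, 1, 1, 1, 1, 1, 1, 1, 1, 1].
n − c = 209 − 57 = 152; sign = (−1)^152 = +1.
The Jacobi symbol (20|209) = +1 (Zolotarev) agrees.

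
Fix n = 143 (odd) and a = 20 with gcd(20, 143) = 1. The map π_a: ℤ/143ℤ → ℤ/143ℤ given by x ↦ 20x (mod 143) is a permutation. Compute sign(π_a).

Trace 25: π^k(25) = [25, 71, 133, 86, 4, 80, 27] for k=0..6.
The orbit structure of x ↦ 20x mod 143: 6 orbits of sizes [60, 60, 12, 5, 5, 1].
With 6 cycles on 143 points, sign = (−1)^{143−6} = -1.
Zolotarev: (20|143) = -1, matching the cycle-count sign.

-1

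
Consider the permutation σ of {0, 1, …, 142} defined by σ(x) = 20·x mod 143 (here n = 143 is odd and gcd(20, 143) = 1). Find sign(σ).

Trace 126: π^k(126) = [126, 89, 64, 136, 3, 60, 56] for k=0..6.
Cycle type of π: 60×2 + 12 + 5×2 + 1; total 6 cycles.
With 6 cycles on 143 points, sign = (−1)^{143−6} = -1.

-1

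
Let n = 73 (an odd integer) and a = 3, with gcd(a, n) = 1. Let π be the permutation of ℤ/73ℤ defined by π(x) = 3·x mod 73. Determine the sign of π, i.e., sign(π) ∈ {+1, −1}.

Trace 24: π^k(24) = [24, 72, 70, 64, 46, 65, 49] for k=0..6.
The orbit structure of x ↦ 3x mod 73: 7 orbits of sizes [12, 12, 12, 12, 12, 12, 1].
With 7 cycles on 73 points, sign = (−1)^{73−7} = +1.

+1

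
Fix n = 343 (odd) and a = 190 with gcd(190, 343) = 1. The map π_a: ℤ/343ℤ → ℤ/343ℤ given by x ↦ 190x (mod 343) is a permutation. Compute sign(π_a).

Trace 232: π^k(232) = [232, 176, 169, 211, 302, 99, 288] for k=0..6.
π_190 has 19 disjoint cycles with lengths [49, 49, 49, 49, 49, 49, 7, 7, 7, 7, 7, 7, 1, 1, 1, 1, 1, 1, 1] on {0,…,342}.
Σ(ℓ_i−1) = 343−19 = 324; sign = (−1)^324 = +1.
Zolotarev: (190|343) = +1, matching the cycle-count sign.

+1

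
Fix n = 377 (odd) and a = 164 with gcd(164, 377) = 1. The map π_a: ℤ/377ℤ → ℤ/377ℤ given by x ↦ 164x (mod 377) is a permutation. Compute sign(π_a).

+1

Start at x=317: 317 → 339 → 177 → 376 → 213 → 248 → 333 → … (one orbit).
Decompose π into cycles: lengths [28, 28, 28, 28, 28, 28, 28, 28, 28, 28, 28, 28, 28, 4, 4, 4, 1] (17 cycles, including the fixed point 0).
With 17 cycles on 377 points, sign = (−1)^{377−17} = +1.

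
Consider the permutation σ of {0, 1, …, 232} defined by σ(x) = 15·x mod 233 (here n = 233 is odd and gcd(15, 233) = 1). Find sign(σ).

+1

Start at x=66: 66 → 58 → 171 → 2 → 30 → 217 → 226 → … (one orbit).
Cycle lengths of π_15 on ℤ/233ℤ: [116, 116, 1]; 3 cycles in total.
3 cycles on 233: each ℓ→(−1)^(ℓ−1), product (−1)^230 = +1.
Check: (15/233) = +1 by Zolotarev.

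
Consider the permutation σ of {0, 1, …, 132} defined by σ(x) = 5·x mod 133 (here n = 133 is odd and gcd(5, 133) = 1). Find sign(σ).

-1

Orbit of 64 under x↦5x: [64, 54, 4, 20, 100, 101, 106]… (length divides ord_133(5)).
The orbit structure of x ↦ 5x mod 133: 10 orbits of sizes [18, 18, 18, 18, 18, 18, 9, 9, 6, 1].
133 − 10 = 123 transpositions; sign(π) = (−1)^123 = -1.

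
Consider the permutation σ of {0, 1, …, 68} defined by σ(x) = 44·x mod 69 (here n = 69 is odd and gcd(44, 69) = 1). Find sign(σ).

Start at x=17: 17 → 58 → 68 → 25 → 65 → 31 → 53 → … (one orbit).
Cycle lengths of π_44 on ℤ/69ℤ: [22, 22, 22, 2, 1]; 5 cycles in total.
n − c = 69 − 5 = 64; sign = (−1)^64 = +1.
The Jacobi symbol (44|69) = +1 (Zolotarev) agrees.

+1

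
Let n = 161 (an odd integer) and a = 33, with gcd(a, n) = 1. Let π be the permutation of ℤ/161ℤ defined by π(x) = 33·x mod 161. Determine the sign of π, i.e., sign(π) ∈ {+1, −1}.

+1

Orbit of 153 under x↦33x: [153, 58, 143, 50, 40, 32, 90]… (length divides ord_161(33)).
Cycle lengths of π_33 on ℤ/161ℤ: [66, 66, 22, 6, 1]; 5 cycles in total.
Σ(ℓ_i−1) = 161−5 = 156; sign = (−1)^156 = +1.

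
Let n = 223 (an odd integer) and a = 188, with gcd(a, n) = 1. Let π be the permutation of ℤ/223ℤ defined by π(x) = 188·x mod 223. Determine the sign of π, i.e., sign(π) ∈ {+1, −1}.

Trace 86: π^k(86) = [86, 112, 94, 55, 82, 29, 100] for k=0..6.
Decompose π into cycles: lengths [111, 111, 1] (3 cycles, including the fixed point 0).
sign(π) = (−1)^{n − #cycles} = (−1)^{223−3} = (−1)^220 = +1.
Zolotarev: (188|223) = +1, matching the cycle-count sign.

+1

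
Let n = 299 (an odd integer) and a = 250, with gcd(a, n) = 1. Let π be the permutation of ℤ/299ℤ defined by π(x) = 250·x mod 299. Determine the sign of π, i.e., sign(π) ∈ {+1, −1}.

Start at x=165: 165 → 287 → 289 → 191 → 209 → 224 → 87 → … (one orbit).
π_250 has 10 disjoint cycles with lengths [66, 66, 66, 66, 22, 3, 3, 3, 3, 1] on {0,…,298}.
299 − 10 = 289 transpositions; sign(π) = (−1)^289 = -1.
The Jacobi symbol (250|299) = -1 (Zolotarev) agrees.

-1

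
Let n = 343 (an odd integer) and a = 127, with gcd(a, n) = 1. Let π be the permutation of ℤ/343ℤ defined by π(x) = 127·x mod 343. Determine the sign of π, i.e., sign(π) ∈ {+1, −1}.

Orbit of 260 under x↦127x: [260, 92, 22, 50, 176, 57, 36]… (length divides ord_343(127)).
Decompose π into cycles: lengths [49, 49, 49, 49, 49, 49, 7, 7, 7, 7, 7, 7, 1, 1, 1, 1, 1, 1, 1] (19 cycles, including the fixed point 0).
n − c = 343 − 19 = 324; sign = (−1)^324 = +1.
(127|343)_J = +1 (Zolotarev's lemma cross-check).

+1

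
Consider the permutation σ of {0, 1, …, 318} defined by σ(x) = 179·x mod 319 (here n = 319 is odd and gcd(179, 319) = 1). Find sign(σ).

+1

Trace 9: π^k(9) = [9, 16, 312, 23, 289, 53, 236] for k=0..6.
Cycle lengths of π_179 on ℤ/319ℤ: [70, 70, 70, 70, 14, 14, 5, 5, 1]; 9 cycles in total.
sign(π) = (−1)^{n − #cycles} = (−1)^{319−9} = (−1)^310 = +1.
The Jacobi symbol (179|319) = +1 (Zolotarev) agrees.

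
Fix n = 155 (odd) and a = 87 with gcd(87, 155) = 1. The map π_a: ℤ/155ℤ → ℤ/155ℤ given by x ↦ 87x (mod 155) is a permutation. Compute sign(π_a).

-1

Orbit of 87 under x↦87x: [87, 129, 63, 56, 67, 94, 118]… (length divides ord_155(87)).
Decompose π into cycles: lengths [12, 12, 12, 12, 12, 12, 12, 12, 12, 12, 4, 3, 3, 3, 3, 3, 3, 3, 3, 3, 3, 1] (22 cycles, including the fixed point 0).
n − c = 155 − 22 = 133; sign = (−1)^133 = -1.
(87|155)_J = -1 (Zolotarev's lemma cross-check).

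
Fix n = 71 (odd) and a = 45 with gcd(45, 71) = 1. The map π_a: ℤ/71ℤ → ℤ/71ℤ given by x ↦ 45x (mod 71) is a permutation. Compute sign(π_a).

+1

Orbit of 48 under x↦45x: [48, 30, 1, 45, 37, 32, 20]… (length divides ord_71(45)).
π_45 has 11 disjoint cycles with lengths [7, 7, 7, 7, 7, 7, 7, 7, 7, 7, 1] on {0,…,70}.
71 − 11 = 60 transpositions; sign(π) = (−1)^60 = +1.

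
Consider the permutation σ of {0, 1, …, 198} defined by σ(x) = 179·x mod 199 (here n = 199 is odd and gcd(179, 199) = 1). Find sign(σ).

Orbit of 124 under x↦179x: [124, 107, 49, 15, 98, 30, 196]… (length divides ord_199(179)).
Decompose π into cycles: lengths [198, 1] (2 cycles, including the fixed point 0).
Σ(ℓ_i−1) = 199−2 = 197; sign = (−1)^197 = -1.
(179|199)_J = -1 (Zolotarev's lemma cross-check).

-1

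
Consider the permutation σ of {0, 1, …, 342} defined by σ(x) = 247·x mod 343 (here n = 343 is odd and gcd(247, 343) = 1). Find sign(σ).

Orbit of 323 under x↦247x: [323, 205, 214, 36, 317, 95, 141]… (length divides ord_343(247)).
π_247 has 7 disjoint cycles with lengths [147, 147, 21, 21, 3, 3, 1] on {0,…,342}.
7 cycles on 343: each ℓ→(−1)^(ℓ−1), product (−1)^336 = +1.

+1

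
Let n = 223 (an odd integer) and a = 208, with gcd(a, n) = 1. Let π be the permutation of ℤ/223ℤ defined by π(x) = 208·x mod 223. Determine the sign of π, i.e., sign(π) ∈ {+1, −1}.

Orbit of 82 under x↦208x: [82, 108, 164, 216, 105, 209, 210]… (length divides ord_223(208)).
Cycle lengths of π_208 on ℤ/223ℤ: [74, 74, 74, 1]; 4 cycles in total.
With 4 cycles on 223 points, sign = (−1)^{223−4} = -1.

-1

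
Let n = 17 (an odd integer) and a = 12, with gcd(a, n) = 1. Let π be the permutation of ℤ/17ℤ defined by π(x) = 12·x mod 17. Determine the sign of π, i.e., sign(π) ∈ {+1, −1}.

-1

Trace 11: π^k(11) = [11, 13, 3, 2, 7, 16, 5] for k=0..6.
The orbit structure of x ↦ 12x mod 17: 2 orbits of sizes [16, 1].
2 cycles on 17: each ℓ→(−1)^(ℓ−1), product (−1)^15 = -1.
Check: (12/17) = -1 by Zolotarev.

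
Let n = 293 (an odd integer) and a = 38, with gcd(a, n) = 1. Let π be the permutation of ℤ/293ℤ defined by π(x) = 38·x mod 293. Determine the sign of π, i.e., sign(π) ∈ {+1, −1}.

+1

Orbit of 54 under x↦38x: [54, 1, 38, 272, 81, 148, 57]… (length divides ord_293(38)).
π_38 has 5 disjoint cycles with lengths [73, 73, 73, 73, 1] on {0,…,292}.
sign(π) = (−1)^{n − #cycles} = (−1)^{293−5} = (−1)^288 = +1.
(38|293)_J = +1 (Zolotarev's lemma cross-check).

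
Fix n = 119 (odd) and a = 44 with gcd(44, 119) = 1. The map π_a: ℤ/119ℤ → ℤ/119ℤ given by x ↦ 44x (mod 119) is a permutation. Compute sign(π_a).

Start at x=1: 1 → 44 → 32 → 99 → 72 → 74 → 43 → … (one orbit).
Cycle lengths of π_44 on ℤ/119ℤ: [48, 48, 16, 3, 3, 1]; 6 cycles in total.
sign(π) = (−1)^{n − #cycles} = (−1)^{119−6} = (−1)^113 = -1.
Check: (44/119) = -1 by Zolotarev.

-1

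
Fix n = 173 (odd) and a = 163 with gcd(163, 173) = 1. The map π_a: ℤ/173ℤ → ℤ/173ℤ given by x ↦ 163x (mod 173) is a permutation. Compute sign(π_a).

+1

Trace 158: π^k(158) = [158, 150, 57, 122, 164, 90, 138] for k=0..6.
Cycle type of π: 86×2 + 1; total 3 cycles.
173 − 3 = 170 transpositions; sign(π) = (−1)^170 = +1.
(163|173)_J = +1 (Zolotarev's lemma cross-check).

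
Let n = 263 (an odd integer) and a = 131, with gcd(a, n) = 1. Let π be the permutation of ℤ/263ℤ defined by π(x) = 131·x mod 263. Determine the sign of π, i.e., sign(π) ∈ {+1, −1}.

-1

Trace 7: π^k(7) = [7, 128, 199, 32, 247, 8, 259] for k=0..6.
Decompose π into cycles: lengths [262, 1] (2 cycles, including the fixed point 0).
Σ(ℓ_i−1) = 263−2 = 261; sign = (−1)^261 = -1.
The Jacobi symbol (131|263) = -1 (Zolotarev) agrees.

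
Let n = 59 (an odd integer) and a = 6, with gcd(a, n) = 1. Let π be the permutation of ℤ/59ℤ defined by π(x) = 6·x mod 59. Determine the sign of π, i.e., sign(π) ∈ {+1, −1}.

-1

Start at x=58: 58 → 53 → 23 → 20 → 2 → 12 → 13 → … (one orbit).
The orbit structure of x ↦ 6x mod 59: 2 orbits of sizes [58, 1].
n − c = 59 − 2 = 57; sign = (−1)^57 = -1.
Via Zolotarev, sign(π_{6}) = (6|59) = -1.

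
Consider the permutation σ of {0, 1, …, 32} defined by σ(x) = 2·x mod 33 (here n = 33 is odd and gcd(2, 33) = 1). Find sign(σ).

Trace 16: π^k(16) = [16, 32, 31, 29, 25, 17, 1] for k=0..6.
The orbit structure of x ↦ 2x mod 33: 5 orbits of sizes [10, 10, 10, 2, 1].
5 cycles on 33: each ℓ→(−1)^(ℓ−1), product (−1)^28 = +1.

+1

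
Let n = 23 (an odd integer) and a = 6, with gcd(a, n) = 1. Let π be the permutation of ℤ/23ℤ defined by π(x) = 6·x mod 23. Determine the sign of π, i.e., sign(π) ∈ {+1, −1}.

+1

Trace 1: π^k(1) = [1, 6, 13, 9, 8, 2, 12] for k=0..6.
3 cycles of lengths [11, 11, 1].
23 − 3 = 20 transpositions; sign(π) = (−1)^20 = +1.
The Jacobi symbol (6|23) = +1 (Zolotarev) agrees.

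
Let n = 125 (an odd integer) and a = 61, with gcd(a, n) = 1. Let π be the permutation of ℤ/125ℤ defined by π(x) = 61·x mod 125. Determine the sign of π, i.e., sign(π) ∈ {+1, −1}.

+1

Orbit of 106 under x↦61x: [106, 91, 51, 111, 21, 31, 16]… (length divides ord_125(61)).
The orbit structure of x ↦ 61x mod 125: 13 orbits of sizes [25, 25, 25, 25, 5, 5, 5, 5, 1, 1, 1, 1, 1].
n − c = 125 − 13 = 112; sign = (−1)^112 = +1.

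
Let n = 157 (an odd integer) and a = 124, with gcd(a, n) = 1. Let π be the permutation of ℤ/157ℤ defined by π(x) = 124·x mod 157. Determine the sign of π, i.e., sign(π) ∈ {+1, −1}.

+1

Trace 121: π^k(121) = [121, 89, 46, 52, 11, 108, 47] for k=0..6.
π_124 has 5 disjoint cycles with lengths [39, 39, 39, 39, 1] on {0,…,156}.
sign(π) = (−1)^{n − #cycles} = (−1)^{157−5} = (−1)^152 = +1.
Via Zolotarev, sign(π_{124}) = (124|157) = +1.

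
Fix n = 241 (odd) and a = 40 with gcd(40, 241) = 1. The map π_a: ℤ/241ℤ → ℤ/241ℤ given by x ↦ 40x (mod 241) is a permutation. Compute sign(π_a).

Trace 87: π^k(87) = [87, 106, 143, 177, 91, 25, 36] for k=0..6.
The orbit structure of x ↦ 40x mod 241: 13 orbits of sizes [20, 20, 20, 20, 20, 20, 20, 20, 20, 20, 20, 20, 1].
sign(π) = (−1)^{n − #cycles} = (−1)^{241−13} = (−1)^228 = +1.

+1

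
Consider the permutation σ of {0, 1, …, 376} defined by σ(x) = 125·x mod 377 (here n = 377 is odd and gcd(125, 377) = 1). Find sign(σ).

-1

Trace 265: π^k(265) = [265, 326, 34, 103, 57, 339, 151] for k=0..6.
18 cycles of lengths [28, 28, 28, 28, 28, 28, 28, 28, 28, 28, 28, 28, 14, 14, 4, 4, 4, 1].
n − c = 377 − 18 = 359; sign = (−1)^359 = -1.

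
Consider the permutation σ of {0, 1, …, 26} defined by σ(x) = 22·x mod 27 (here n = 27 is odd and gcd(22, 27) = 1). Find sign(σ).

Orbit of 1 under x↦22x: [1, 22, 25, 10, 4, 7, 19]… (length divides ord_27(22)).
π_22 has 7 disjoint cycles with lengths [9, 9, 3, 3, 1, 1, 1] on {0,…,26}.
7 cycles on 27: each ℓ→(−1)^(ℓ−1), product (−1)^20 = +1.
Via Zolotarev, sign(π_{22}) = (22|27) = +1.

+1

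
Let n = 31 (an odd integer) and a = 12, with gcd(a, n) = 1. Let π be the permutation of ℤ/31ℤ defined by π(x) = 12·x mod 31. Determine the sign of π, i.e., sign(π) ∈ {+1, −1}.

-1

Orbit of 14 under x↦12x: [14, 13, 1, 12, 20, 23, 28]… (length divides ord_31(12)).
Cycle lengths of π_12 on ℤ/31ℤ: [30, 1]; 2 cycles in total.
n − c = 31 − 2 = 29; sign = (−1)^29 = -1.
Via Zolotarev, sign(π_{12}) = (12|31) = -1.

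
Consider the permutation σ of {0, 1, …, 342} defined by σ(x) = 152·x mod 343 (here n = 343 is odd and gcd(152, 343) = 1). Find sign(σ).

Trace 216: π^k(216) = [216, 247, 157, 197, 103, 221, 321] for k=0..6.
4 cycles of lengths [294, 42, 6, 1].
4 cycles on 343: each ℓ→(−1)^(ℓ−1), product (−1)^339 = -1.

-1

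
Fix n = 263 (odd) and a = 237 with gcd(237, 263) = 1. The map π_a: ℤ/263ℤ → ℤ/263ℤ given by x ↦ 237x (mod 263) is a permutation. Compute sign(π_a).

-1

Start at x=218: 218 → 118 → 88 → 79 → 50 → 15 → 136 → … (one orbit).
Cycle lengths of π_237 on ℤ/263ℤ: [262, 1]; 2 cycles in total.
n − c = 263 − 2 = 261; sign = (−1)^261 = -1.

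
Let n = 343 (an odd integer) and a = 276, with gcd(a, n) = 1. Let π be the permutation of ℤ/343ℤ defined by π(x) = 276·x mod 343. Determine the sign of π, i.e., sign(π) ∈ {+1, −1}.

-1

Orbit of 31 under x↦276x: [31, 324, 244, 116, 117, 50, 80]… (length divides ord_343(276)).
The orbit structure of x ↦ 276x mod 343: 16 orbits of sizes [42, 42, 42, 42, 42, 42, 42, 6, 6, 6, 6, 6, 6, 6, 6, 1].
Σ(ℓ_i−1) = 343−16 = 327; sign = (−1)^327 = -1.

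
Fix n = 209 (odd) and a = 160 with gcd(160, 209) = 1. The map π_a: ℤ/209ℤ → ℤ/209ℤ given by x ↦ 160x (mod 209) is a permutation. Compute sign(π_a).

Orbit of 191 under x↦160x: [191, 46, 45, 94, 201, 183, 20]… (length divides ord_209(160)).
Decompose π into cycles: lengths [30, 30, 30, 30, 30, 30, 10, 6, 6, 6, 1] (11 cycles, including the fixed point 0).
With 11 cycles on 209 points, sign = (−1)^{209−11} = +1.
Via Zolotarev, sign(π_{160}) = (160|209) = +1.

+1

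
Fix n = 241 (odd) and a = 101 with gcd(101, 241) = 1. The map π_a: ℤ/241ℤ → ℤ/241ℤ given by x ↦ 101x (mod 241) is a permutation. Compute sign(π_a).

Start at x=156: 156 → 91 → 33 → 200 → 197 → 135 → 139 → … (one orbit).
4 cycles of lengths [80, 80, 80, 1].
n − c = 241 − 4 = 237; sign = (−1)^237 = -1.

-1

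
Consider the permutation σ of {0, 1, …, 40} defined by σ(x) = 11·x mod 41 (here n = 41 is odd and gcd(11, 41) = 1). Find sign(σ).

-1

Start at x=12: 12 → 9 → 17 → 23 → 7 → 36 → 27 → … (one orbit).
2 cycles of lengths [40, 1].
sign(π) = (−1)^{n − #cycles} = (−1)^{41−2} = (−1)^39 = -1.
Via Zolotarev, sign(π_{11}) = (11|41) = -1.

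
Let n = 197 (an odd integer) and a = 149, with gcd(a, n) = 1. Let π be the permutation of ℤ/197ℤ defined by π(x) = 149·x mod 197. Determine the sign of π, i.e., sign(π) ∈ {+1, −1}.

Trace 35: π^k(35) = [35, 93, 67, 133, 117, 97, 72] for k=0..6.
Cycle type of π: 196 + 1; total 2 cycles.
sign(π) = (−1)^{n − #cycles} = (−1)^{197−2} = (−1)^195 = -1.
Zolotarev: (149|197) = -1, matching the cycle-count sign.

-1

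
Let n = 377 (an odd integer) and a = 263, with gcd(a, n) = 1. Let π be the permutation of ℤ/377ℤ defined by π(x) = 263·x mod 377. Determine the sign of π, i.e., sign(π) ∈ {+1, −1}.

-1

Start at x=230: 230 → 170 → 224 → 100 → 287 → 81 → 191 → … (one orbit).
π_263 has 10 disjoint cycles with lengths [84, 84, 84, 84, 28, 3, 3, 3, 3, 1] on {0,…,376}.
With 10 cycles on 377 points, sign = (−1)^{377−10} = -1.
The Jacobi symbol (263|377) = -1 (Zolotarev) agrees.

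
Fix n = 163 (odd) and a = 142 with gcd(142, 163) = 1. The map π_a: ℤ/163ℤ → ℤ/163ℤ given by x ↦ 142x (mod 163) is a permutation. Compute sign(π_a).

-1

Orbit of 85 under x↦142x: [85, 8, 158, 105, 77, 13, 53]… (length divides ord_163(142)).
The orbit structure of x ↦ 142x mod 163: 4 orbits of sizes [54, 54, 54, 1].
sign(π) = (−1)^{n − #cycles} = (−1)^{163−4} = (−1)^159 = -1.
Via Zolotarev, sign(π_{142}) = (142|163) = -1.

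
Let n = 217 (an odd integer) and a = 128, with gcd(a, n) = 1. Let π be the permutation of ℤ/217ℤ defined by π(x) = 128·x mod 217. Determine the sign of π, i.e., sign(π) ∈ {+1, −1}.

Start at x=39: 39 → 1 → 128 → 109 → 64 → 163 → 32 → … (one orbit).
Decompose π into cycles: lengths [15, 15, 15, 15, 15, 15, 15, 15, 15, 15, 15, 15, 5, 5, 5, 5, 5, 5, 3, 3, 1] (21 cycles, including the fixed point 0).
Σ(ℓ_i−1) = 217−21 = 196; sign = (−1)^196 = +1.

+1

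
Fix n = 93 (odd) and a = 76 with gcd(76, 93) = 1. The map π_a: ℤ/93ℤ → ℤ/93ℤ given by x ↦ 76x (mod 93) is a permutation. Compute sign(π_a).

+1

Trace 25: π^k(25) = [25, 40, 64, 28, 82, 1, 76] for k=0..6.
Cycle type of π: 15×6 + 1×3; total 9 cycles.
9 cycles on 93: each ℓ→(−1)^(ℓ−1), product (−1)^84 = +1.
The Jacobi symbol (76|93) = +1 (Zolotarev) agrees.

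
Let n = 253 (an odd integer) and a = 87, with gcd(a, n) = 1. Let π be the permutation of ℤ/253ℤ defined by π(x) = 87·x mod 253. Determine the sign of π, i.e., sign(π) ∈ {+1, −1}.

Orbit of 208 under x↦87x: [208, 133, 186, 243, 142, 210, 54]… (length divides ord_253(87)).
The orbit structure of x ↦ 87x mod 253: 18 orbits of sizes [22, 22, 22, 22, 22, 22, 22, 22, 22, 22, 11, 11, 2, 2, 2, 2, 2, 1].
Σ(ℓ_i−1) = 253−18 = 235; sign = (−1)^235 = -1.
Via Zolotarev, sign(π_{87}) = (87|253) = -1.

-1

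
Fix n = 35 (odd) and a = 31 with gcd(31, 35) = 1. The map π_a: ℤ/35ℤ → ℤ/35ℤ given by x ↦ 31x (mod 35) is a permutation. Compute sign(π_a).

Orbit of 31 under x↦31x: [31, 16, 6, 11, 26, 1]… (length divides ord_35(31)).
π_31 has 10 disjoint cycles with lengths [6, 6, 6, 6, 6, 1, 1, 1, 1, 1] on {0,…,34}.
n − c = 35 − 10 = 25; sign = (−1)^25 = -1.

-1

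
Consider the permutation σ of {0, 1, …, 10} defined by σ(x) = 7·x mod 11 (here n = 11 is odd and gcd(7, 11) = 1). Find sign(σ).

-1

Trace 7: π^k(7) = [7, 5, 2, 3, 10, 4, 6] for k=0..6.
Cycle type of π: 10 + 1; total 2 cycles.
Σ(ℓ_i−1) = 11−2 = 9; sign = (−1)^9 = -1.
Zolotarev: (7|11) = -1, matching the cycle-count sign.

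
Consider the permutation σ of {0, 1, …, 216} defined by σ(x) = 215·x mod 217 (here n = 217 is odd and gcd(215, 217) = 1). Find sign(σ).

+1

Start at x=54: 54 → 109 → 216 → 2 → 213 → 8 → 201 → … (one orbit).
The orbit structure of x ↦ 215x mod 217: 11 orbits of sizes [30, 30, 30, 30, 30, 30, 10, 10, 10, 6, 1].
217 − 11 = 206 transpositions; sign(π) = (−1)^206 = +1.
Zolotarev: (215|217) = +1, matching the cycle-count sign.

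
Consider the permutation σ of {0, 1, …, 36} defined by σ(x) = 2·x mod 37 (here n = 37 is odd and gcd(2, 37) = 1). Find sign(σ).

Orbit of 26 under x↦2x: [26, 15, 30, 23, 9, 18, 36]… (length divides ord_37(2)).
Cycle type of π: 36 + 1; total 2 cycles.
With 2 cycles on 37 points, sign = (−1)^{37−2} = -1.
(2|37)_J = -1 (Zolotarev's lemma cross-check).

-1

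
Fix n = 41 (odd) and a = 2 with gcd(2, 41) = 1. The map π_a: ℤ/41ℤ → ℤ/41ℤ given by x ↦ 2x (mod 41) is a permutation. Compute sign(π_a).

+1

Trace 33: π^k(33) = [33, 25, 9, 18, 36, 31, 21] for k=0..6.
Cycle type of π: 20×2 + 1; total 3 cycles.
sign(π) = (−1)^{n − #cycles} = (−1)^{41−3} = (−1)^38 = +1.
(2|41)_J = +1 (Zolotarev's lemma cross-check).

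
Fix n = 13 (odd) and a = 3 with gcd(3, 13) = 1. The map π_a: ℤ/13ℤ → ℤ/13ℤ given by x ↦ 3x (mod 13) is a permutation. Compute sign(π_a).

+1

Orbit of 1 under x↦3x: [1, 3, 9]… (length divides ord_13(3)).
5 cycles of lengths [3, 3, 3, 3, 1].
Σ(ℓ_i−1) = 13−5 = 8; sign = (−1)^8 = +1.
Via Zolotarev, sign(π_{3}) = (3|13) = +1.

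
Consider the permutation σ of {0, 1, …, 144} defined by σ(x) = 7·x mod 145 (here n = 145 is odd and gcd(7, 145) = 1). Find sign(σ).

Start at x=24: 24 → 23 → 16 → 112 → 59 → 123 → 136 → … (one orbit).
Cycle type of π: 28×4 + 7×4 + 4 + 1; total 10 cycles.
145 − 10 = 135 transpositions; sign(π) = (−1)^135 = -1.
Check: (7/145) = -1 by Zolotarev.

-1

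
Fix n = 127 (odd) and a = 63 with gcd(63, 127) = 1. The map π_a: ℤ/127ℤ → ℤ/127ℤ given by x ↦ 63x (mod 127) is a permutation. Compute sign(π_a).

-1

Orbit of 1 under x↦63x: [1, 63, 32, 111, 8, 123, 2]… (length divides ord_127(63)).
Decompose π into cycles: lengths [14, 14, 14, 14, 14, 14, 14, 14, 14, 1] (10 cycles, including the fixed point 0).
sign(π) = (−1)^{n − #cycles} = (−1)^{127−10} = (−1)^117 = -1.
The Jacobi symbol (63|127) = -1 (Zolotarev) agrees.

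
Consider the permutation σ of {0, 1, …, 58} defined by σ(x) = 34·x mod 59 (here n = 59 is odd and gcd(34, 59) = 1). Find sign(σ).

-1

Orbit of 56 under x↦34x: [56, 16, 13, 29, 42, 12, 54]… (length divides ord_59(34)).
Decompose π into cycles: lengths [58, 1] (2 cycles, including the fixed point 0).
2 cycles on 59: each ℓ→(−1)^(ℓ−1), product (−1)^57 = -1.
Zolotarev: (34|59) = -1, matching the cycle-count sign.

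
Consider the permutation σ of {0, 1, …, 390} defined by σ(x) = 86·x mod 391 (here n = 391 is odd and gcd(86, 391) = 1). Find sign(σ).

Orbit of 358 under x↦86x: [358, 290, 307, 205, 35, 273, 18]… (length divides ord_391(86)).
Cycle type of π: 22×17 + 1×17; total 34 cycles.
n − c = 391 − 34 = 357; sign = (−1)^357 = -1.
(86|391)_J = -1 (Zolotarev's lemma cross-check).

-1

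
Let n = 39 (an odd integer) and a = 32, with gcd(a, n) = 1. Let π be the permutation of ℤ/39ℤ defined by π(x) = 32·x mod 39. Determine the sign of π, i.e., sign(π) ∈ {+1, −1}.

+1

Orbit of 8 under x↦32x: [8, 22, 2, 25, 20, 16, 5]… (length divides ord_39(32)).
π_32 has 5 disjoint cycles with lengths [12, 12, 12, 2, 1] on {0,…,38}.
n − c = 39 − 5 = 34; sign = (−1)^34 = +1.
Zolotarev: (32|39) = +1, matching the cycle-count sign.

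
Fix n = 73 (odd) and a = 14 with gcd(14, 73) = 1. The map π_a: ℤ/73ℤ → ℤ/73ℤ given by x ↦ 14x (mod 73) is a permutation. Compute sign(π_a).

Orbit of 67 under x↦14x: [67, 62, 65, 34, 38, 21, 2]… (length divides ord_73(14)).
π_14 has 2 disjoint cycles with lengths [72, 1] on {0,…,72}.
With 2 cycles on 73 points, sign = (−1)^{73−2} = -1.

-1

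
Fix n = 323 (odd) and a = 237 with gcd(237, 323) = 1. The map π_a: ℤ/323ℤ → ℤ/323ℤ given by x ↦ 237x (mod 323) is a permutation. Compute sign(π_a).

+1

Orbit of 120 under x↦237x: [120, 16, 239, 118, 188, 305, 256]… (length divides ord_323(237)).
Cycle lengths of π_237 on ℤ/323ℤ: [18, 18, 18, 18, 18, 18, 18, 18, 18, 18, 18, 18, 18, 18, 18, 18, 9, 9, 2, 2, 2, 2, 2, 2, 2, 2, 1]; 27 cycles in total.
sign(π) = (−1)^{n − #cycles} = (−1)^{323−27} = (−1)^296 = +1.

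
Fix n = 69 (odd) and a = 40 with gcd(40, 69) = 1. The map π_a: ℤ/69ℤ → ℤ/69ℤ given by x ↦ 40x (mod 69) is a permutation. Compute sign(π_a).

Start at x=37: 37 → 31 → 67 → 58 → 43 → 64 → 7 → … (one orbit).
Cycle lengths of π_40 on ℤ/69ℤ: [22, 22, 22, 1, 1, 1]; 6 cycles in total.
6 cycles on 69: each ℓ→(−1)^(ℓ−1), product (−1)^63 = -1.

-1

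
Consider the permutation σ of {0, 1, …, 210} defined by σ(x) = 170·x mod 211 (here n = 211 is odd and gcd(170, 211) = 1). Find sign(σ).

Orbit of 37 under x↦170x: [37, 171, 163, 69, 125, 150, 180]… (length divides ord_211(170)).
3 cycles of lengths [105, 105, 1].
Σ(ℓ_i−1) = 211−3 = 208; sign = (−1)^208 = +1.
Via Zolotarev, sign(π_{170}) = (170|211) = +1.

+1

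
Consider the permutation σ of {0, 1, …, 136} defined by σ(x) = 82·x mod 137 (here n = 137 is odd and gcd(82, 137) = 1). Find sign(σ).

-1

Start at x=56: 56 → 71 → 68 → 96 → 63 → 97 → 8 → … (one orbit).
Cycle lengths of π_82 on ℤ/137ℤ: [136, 1]; 2 cycles in total.
137 − 2 = 135 transpositions; sign(π) = (−1)^135 = -1.
(82|137)_J = -1 (Zolotarev's lemma cross-check).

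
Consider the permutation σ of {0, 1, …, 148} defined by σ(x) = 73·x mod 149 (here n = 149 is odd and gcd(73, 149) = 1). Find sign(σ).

+1

Start at x=6: 6 → 140 → 88 → 17 → 49 → 1 → 73 → … (one orbit).
Cycle type of π: 37×4 + 1; total 5 cycles.
149 − 5 = 144 transpositions; sign(π) = (−1)^144 = +1.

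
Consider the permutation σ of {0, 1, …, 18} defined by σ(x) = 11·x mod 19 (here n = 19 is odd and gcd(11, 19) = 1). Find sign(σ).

+1

Trace 11: π^k(11) = [11, 7, 1] for k=0..2.
Decompose π into cycles: lengths [3, 3, 3, 3, 3, 3, 1] (7 cycles, including the fixed point 0).
With 7 cycles on 19 points, sign = (−1)^{19−7} = +1.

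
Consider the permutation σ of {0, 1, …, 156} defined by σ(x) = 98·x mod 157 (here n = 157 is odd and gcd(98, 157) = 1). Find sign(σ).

-1

Start at x=93: 93 → 8 → 156 → 59 → 130 → 23 → 56 → … (one orbit).
Cycle type of π: 52×3 + 1; total 4 cycles.
sign(π) = (−1)^{n − #cycles} = (−1)^{157−4} = (−1)^153 = -1.
Zolotarev: (98|157) = -1, matching the cycle-count sign.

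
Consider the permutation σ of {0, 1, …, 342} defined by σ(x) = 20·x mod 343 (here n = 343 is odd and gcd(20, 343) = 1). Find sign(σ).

-1

Trace 83: π^k(83) = [83, 288, 272, 295, 69, 8, 160] for k=0..6.
The orbit structure of x ↦ 20x mod 343: 10 orbits of sizes [98, 98, 98, 14, 14, 14, 2, 2, 2, 1].
With 10 cycles on 343 points, sign = (−1)^{343−10} = -1.
Via Zolotarev, sign(π_{20}) = (20|343) = -1.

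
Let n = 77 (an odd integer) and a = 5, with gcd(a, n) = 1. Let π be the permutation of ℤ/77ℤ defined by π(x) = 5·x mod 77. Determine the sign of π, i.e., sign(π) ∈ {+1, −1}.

-1

Trace 3: π^k(3) = [3, 15, 75, 67, 27, 58, 59] for k=0..6.
6 cycles of lengths [30, 30, 6, 5, 5, 1].
With 6 cycles on 77 points, sign = (−1)^{77−6} = -1.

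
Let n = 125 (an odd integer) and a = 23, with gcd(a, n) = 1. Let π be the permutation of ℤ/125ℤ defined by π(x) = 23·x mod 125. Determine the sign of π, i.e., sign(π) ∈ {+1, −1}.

Orbit of 57 under x↦23x: [57, 61, 28, 19, 62, 51, 48]… (length divides ord_125(23)).
Decompose π into cycles: lengths [100, 20, 4, 1] (4 cycles, including the fixed point 0).
n − c = 125 − 4 = 121; sign = (−1)^121 = -1.
The Jacobi symbol (23|125) = -1 (Zolotarev) agrees.

-1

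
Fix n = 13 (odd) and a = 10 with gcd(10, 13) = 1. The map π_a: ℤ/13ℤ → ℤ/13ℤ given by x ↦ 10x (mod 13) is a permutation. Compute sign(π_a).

Trace 10: π^k(10) = [10, 9, 12, 3, 4, 1] for k=0..5.
Cycle type of π: 6×2 + 1; total 3 cycles.
sign(π) = (−1)^{n − #cycles} = (−1)^{13−3} = (−1)^10 = +1.
(10|13)_J = +1 (Zolotarev's lemma cross-check).

+1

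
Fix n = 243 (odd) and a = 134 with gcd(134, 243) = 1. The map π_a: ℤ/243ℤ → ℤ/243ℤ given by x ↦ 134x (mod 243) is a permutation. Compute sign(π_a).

-1

Orbit of 190 under x↦134x: [190, 188, 163, 215, 136, 242, 109]… (length divides ord_243(134)).
Decompose π into cycles: lengths [18, 18, 18, 18, 18, 18, 18, 18, 18, 6, 6, 6, 6, 6, 6, 6, 6, 6, 2, 2, 2, 2, 2, 2, 2, 2, 2, 2, 2, 2, 2, 1] (32 cycles, including the fixed point 0).
With 32 cycles on 243 points, sign = (−1)^{243−32} = -1.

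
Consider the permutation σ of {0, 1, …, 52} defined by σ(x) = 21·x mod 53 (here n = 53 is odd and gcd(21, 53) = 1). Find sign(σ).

-1

Orbit of 40 under x↦21x: [40, 45, 44, 23, 6, 20, 49]… (length divides ord_53(21)).
Cycle type of π: 52 + 1; total 2 cycles.
53 − 2 = 51 transpositions; sign(π) = (−1)^51 = -1.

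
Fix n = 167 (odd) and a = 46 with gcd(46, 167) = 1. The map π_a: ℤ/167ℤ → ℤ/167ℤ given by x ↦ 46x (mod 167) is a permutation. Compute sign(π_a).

Trace 33: π^k(33) = [33, 15, 22, 10, 126, 118, 84] for k=0..6.
Decompose π into cycles: lengths [166, 1] (2 cycles, including the fixed point 0).
With 2 cycles on 167 points, sign = (−1)^{167−2} = -1.

-1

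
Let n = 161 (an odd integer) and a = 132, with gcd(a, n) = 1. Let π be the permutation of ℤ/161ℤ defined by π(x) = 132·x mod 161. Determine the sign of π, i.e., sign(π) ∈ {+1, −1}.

+1

Trace 127: π^k(127) = [127, 20, 64, 76, 50, 160, 29] for k=0..6.
The orbit structure of x ↦ 132x mod 161: 11 orbits of sizes [22, 22, 22, 22, 22, 22, 22, 2, 2, 2, 1].
n − c = 161 − 11 = 150; sign = (−1)^150 = +1.
Zolotarev: (132|161) = +1, matching the cycle-count sign.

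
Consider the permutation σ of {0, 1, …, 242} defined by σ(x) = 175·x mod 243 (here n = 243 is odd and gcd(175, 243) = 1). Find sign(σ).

+1

Orbit of 211 under x↦175x: [211, 232, 19, 166, 133, 190, 202]… (length divides ord_243(175)).
π_175 has 11 disjoint cycles with lengths [81, 81, 27, 27, 9, 9, 3, 3, 1, 1, 1] on {0,…,242}.
11 cycles on 243: each ℓ→(−1)^(ℓ−1), product (−1)^232 = +1.
The Jacobi symbol (175|243) = +1 (Zolotarev) agrees.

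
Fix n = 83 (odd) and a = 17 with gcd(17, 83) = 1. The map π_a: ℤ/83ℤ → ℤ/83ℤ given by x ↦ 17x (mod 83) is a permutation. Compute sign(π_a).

+1

Trace 31: π^k(31) = [31, 29, 78, 81, 49, 3, 51] for k=0..6.
Decompose π into cycles: lengths [41, 41, 1] (3 cycles, including the fixed point 0).
83 − 3 = 80 transpositions; sign(π) = (−1)^80 = +1.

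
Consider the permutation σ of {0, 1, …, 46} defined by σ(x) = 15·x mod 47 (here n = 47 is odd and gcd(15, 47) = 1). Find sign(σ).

-1

Orbit of 39 under x↦15x: [39, 21, 33, 25, 46, 32, 10]… (length divides ord_47(15)).
2 cycles of lengths [46, 1].
47 − 2 = 45 transpositions; sign(π) = (−1)^45 = -1.
Via Zolotarev, sign(π_{15}) = (15|47) = -1.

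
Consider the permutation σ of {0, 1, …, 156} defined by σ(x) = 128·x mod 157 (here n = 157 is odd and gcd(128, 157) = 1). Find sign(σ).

-1

Start at x=155: 155 → 58 → 45 → 108 → 8 → 82 → 134 → … (one orbit).
Cycle type of π: 52×3 + 1; total 4 cycles.
sign(π) = (−1)^{n − #cycles} = (−1)^{157−4} = (−1)^153 = -1.
Zolotarev: (128|157) = -1, matching the cycle-count sign.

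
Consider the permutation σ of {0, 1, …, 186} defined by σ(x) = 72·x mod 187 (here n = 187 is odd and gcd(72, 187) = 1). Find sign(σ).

-1

Start at x=169: 169 → 13 → 1 → 72 → 135 → 183 → 86 → … (one orbit).
π_72 has 14 disjoint cycles with lengths [20, 20, 20, 20, 20, 20, 20, 20, 10, 4, 4, 4, 4, 1] on {0,…,186}.
14 cycles on 187: each ℓ→(−1)^(ℓ−1), product (−1)^173 = -1.
(72|187)_J = -1 (Zolotarev's lemma cross-check).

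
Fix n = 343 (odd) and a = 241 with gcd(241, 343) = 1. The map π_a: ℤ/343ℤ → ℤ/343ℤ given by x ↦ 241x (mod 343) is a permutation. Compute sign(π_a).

Orbit of 44 under x↦241x: [44, 314, 214, 124, 43, 73, 100]… (length divides ord_343(241)).
The orbit structure of x ↦ 241x mod 343: 4 orbits of sizes [294, 42, 6, 1].
n − c = 343 − 4 = 339; sign = (−1)^339 = -1.

-1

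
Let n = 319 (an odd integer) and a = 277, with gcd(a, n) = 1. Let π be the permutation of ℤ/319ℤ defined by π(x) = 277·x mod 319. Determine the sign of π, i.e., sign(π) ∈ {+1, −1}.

-1

Trace 59: π^k(59) = [59, 74, 82, 65, 141, 139, 223] for k=0..6.
Cycle type of π: 70×4 + 10 + 7×4 + 1; total 10 cycles.
10 cycles on 319: each ℓ→(−1)^(ℓ−1), product (−1)^309 = -1.
Zolotarev: (277|319) = -1, matching the cycle-count sign.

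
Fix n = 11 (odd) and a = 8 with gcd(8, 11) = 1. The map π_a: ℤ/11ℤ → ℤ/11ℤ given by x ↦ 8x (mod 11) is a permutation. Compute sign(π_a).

Trace 6: π^k(6) = [6, 4, 10, 3, 2, 5, 7] for k=0..6.
Decompose π into cycles: lengths [10, 1] (2 cycles, including the fixed point 0).
n − c = 11 − 2 = 9; sign = (−1)^9 = -1.

-1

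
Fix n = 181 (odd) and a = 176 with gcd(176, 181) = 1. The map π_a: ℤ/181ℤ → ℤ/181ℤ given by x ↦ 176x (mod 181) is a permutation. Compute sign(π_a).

Trace 36: π^k(36) = [36, 1, 176, 25, 56, 82, 133] for k=0..6.
Decompose π into cycles: lengths [30, 30, 30, 30, 30, 30, 1] (7 cycles, including the fixed point 0).
Σ(ℓ_i−1) = 181−7 = 174; sign = (−1)^174 = +1.

+1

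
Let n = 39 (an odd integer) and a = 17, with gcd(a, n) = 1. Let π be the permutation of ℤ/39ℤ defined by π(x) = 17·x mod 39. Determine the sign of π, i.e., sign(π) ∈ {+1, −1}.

Trace 22: π^k(22) = [22, 23, 1, 17, 16, 38] for k=0..5.
π_17 has 8 disjoint cycles with lengths [6, 6, 6, 6, 6, 6, 2, 1] on {0,…,38}.
39 − 8 = 31 transpositions; sign(π) = (−1)^31 = -1.

-1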